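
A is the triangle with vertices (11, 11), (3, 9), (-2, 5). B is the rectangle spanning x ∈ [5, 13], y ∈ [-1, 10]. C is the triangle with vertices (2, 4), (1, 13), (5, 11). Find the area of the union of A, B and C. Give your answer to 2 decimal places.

By inclusion–exclusion:
Individual areas: |A| = 11, |B| = 88, |C| = 17.
|A∩B| = 2.891.
|A∩C| = 3.4481.
|B∩C| = 0.
|A∩B∩C| = 0.
|A ∪ B ∪ C| = 116 − 6.3391 + 0 = 109.66.

109.66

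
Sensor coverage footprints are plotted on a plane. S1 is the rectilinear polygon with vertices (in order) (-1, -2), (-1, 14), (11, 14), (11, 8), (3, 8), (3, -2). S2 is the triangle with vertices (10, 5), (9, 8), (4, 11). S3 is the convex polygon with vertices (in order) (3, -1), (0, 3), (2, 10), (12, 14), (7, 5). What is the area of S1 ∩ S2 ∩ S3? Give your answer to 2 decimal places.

The intersection is the polygon with vertices (4.143,10.857), (4.2,10.88), (8.75,8.15), (8.667,8), (7,8).
By the shoelace formula its area is 2.97.

2.97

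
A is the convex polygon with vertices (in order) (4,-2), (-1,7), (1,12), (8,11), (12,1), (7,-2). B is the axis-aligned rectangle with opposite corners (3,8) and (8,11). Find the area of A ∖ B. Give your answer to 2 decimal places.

|A| = 119.5, |A∩B| = 15.
|A ∖ B| = |A| − |A∩B| = 119.5 − 15 = 104.50.

104.50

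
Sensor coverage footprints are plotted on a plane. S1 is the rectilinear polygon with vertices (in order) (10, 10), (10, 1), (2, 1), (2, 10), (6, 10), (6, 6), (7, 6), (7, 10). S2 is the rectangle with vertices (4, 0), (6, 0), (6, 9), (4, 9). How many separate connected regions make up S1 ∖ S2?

S1 ∖ S2 splits into 2 disjoint pieces (area 32, area 20).

2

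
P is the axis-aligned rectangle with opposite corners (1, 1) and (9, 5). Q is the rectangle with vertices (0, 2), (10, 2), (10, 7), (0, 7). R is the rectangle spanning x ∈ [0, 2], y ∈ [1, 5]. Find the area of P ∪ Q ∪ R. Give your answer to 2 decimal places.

59.00

By inclusion–exclusion:
Individual areas: |P| = 32, |Q| = 50, |R| = 8.
|P∩Q|: x∈[1,9], y∈[2,5] → 8·3 = 24.
|P∩R|: x∈[1,2], y∈[1,5] → 1·4 = 4.
|Q∩R|: x∈[0,2], y∈[2,5] → 2·3 = 6.
|P∩Q∩R| = 3.
|P ∪ Q ∪ R| = 90 − 34 + 3 = 59.00.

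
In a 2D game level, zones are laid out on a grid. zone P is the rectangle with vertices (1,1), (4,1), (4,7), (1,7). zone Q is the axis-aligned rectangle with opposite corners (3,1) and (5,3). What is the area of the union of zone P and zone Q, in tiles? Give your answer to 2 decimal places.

By inclusion–exclusion:
Individual areas: |zone P| = 18, |zone Q| = 4.
|zone P∩zone Q|: x∈[3,4], y∈[1,3] → 1·2 = 2.
|zone P ∪ zone Q| = 22 − 2 = 20.00.

20.00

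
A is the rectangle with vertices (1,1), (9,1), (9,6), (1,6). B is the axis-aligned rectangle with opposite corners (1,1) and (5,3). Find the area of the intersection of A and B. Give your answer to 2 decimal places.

|A∩B|: x∈[1,5], y∈[1,3] → 4·2 = 8.

8.00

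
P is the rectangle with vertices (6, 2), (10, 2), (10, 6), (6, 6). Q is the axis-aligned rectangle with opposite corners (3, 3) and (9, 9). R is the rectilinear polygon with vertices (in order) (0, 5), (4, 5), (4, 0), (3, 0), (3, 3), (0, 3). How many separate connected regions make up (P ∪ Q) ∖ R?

(P ∪ Q) ∖ R is a single connected region.

1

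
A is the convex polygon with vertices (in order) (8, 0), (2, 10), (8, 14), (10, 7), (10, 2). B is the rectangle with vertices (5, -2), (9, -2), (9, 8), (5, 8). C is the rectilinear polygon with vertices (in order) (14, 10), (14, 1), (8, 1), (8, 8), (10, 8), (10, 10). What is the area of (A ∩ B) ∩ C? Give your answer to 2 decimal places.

7.00

The region (A ∩ B) ∩ C is the polygon with vertices (9,8), (9,1), (8,1), (8,8).
By the shoelace formula its area is 7.00.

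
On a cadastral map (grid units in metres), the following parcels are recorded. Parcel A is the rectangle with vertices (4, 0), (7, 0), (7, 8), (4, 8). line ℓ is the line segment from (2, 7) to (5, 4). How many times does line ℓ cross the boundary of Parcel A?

1

The segment meets the boundary at (4,5).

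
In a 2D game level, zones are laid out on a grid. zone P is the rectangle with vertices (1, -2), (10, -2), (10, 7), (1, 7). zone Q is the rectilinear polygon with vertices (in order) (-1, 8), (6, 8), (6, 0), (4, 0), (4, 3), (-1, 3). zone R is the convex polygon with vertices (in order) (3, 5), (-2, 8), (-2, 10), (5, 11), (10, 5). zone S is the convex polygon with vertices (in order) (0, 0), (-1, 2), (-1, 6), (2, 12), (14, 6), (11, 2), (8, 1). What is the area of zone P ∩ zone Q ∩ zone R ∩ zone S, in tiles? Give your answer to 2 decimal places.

8.80

The intersection is the polygon with vertices (6,5), (3,5), (1,6.2), (1,7), (6,7).
By the shoelace formula its area is 8.80.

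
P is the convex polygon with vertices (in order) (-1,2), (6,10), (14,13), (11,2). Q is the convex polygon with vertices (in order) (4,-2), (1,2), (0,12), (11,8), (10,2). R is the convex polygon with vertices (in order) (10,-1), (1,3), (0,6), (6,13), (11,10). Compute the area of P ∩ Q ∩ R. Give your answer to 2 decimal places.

The intersection is the polygon with vertices (10.824,8.064), (10.6,5.6), (10,2), (3.25,2), (1,3), (0.857,3.429), (0.795,4.051), (5.879,9.862).
By the shoelace formula its area is 56.06.

56.06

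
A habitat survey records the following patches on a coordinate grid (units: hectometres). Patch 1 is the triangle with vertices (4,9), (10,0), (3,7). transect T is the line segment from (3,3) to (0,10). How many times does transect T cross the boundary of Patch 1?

0

The segment lies entirely outside Patch 1 and never meets its boundary.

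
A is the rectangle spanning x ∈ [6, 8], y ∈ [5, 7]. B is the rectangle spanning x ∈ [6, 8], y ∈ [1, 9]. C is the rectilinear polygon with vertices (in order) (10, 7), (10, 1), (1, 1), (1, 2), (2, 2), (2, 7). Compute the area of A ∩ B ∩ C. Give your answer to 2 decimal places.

The intersection is the polygon with vertices (6,5), (6,7), (8,7), (8,5).
By the shoelace formula its area is 4.00.

4.00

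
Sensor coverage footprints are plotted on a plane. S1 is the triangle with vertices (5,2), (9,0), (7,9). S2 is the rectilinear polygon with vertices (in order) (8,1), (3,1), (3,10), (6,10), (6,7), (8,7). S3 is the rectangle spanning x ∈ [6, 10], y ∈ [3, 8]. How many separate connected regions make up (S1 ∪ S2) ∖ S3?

2

(S1 ∪ S2) ∖ S3 splits into 2 disjoint pieces (area 33, area 0.254).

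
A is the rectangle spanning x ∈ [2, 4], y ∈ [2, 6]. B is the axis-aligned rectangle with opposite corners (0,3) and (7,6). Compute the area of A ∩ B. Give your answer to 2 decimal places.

6.00

|A∩B|: x∈[2,4], y∈[3,6] → 2·3 = 6.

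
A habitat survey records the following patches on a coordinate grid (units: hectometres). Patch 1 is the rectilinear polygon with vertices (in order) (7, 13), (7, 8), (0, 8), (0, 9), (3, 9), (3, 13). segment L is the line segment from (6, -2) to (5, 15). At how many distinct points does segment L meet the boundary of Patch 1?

2

The segment meets the boundary at (5.412,8), (5.118,13).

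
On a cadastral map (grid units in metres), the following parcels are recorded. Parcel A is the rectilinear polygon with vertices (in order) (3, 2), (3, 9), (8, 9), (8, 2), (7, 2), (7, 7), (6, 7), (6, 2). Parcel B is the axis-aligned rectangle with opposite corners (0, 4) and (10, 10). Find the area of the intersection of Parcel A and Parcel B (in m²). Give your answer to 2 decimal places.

22.00

The intersection is the polygon with vertices (3,9), (8,9), (8,4), (7,4), (7,7), (6,7), (6,4), (3,4).
By the shoelace formula its area is 22.00.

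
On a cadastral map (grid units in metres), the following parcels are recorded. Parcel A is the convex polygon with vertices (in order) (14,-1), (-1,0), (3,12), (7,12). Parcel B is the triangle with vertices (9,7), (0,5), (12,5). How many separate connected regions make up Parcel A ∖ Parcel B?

2

Parcel A ∖ Parcel B splits into 2 disjoint pieces (area 68.641, area 38.2).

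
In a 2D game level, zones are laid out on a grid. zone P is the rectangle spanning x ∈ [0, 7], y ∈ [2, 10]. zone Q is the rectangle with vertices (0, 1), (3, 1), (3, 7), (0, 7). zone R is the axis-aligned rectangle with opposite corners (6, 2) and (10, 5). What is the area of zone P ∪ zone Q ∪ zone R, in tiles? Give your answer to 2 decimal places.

By inclusion–exclusion:
Individual areas: |zone P| = 56, |zone Q| = 18, |zone R| = 12.
|zone P∩zone Q|: x∈[0,3], y∈[2,7] → 3·5 = 15.
|zone P∩zone R|: x∈[6,7], y∈[2,5] → 1·3 = 3.
|zone Q∩zone R| = 0 (no overlap).
|zone P∩zone Q∩zone R| = 0.
|zone P ∪ zone Q ∪ zone R| = 86 − 18 + 0 = 68.00.

68.00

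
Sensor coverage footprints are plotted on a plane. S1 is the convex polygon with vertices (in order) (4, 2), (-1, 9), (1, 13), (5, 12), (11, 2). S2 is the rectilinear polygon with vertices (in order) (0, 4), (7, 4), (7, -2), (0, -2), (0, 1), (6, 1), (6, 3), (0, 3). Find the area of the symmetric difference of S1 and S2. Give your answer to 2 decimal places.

|S1| = 72.5, |S2| = 30, |S1∩S2| = 5.0714.
|S1 △ S2| = |S1| + |S2| − 2·|S1∩S2| = 72.5 + 30 − 10.1429 = 92.36.

92.36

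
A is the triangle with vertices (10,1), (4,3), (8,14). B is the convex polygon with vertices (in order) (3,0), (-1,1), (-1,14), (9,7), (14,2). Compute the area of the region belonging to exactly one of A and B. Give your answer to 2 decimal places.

95.98

|A| = 37, |B| = 114.5, |A∩B| = 27.7585.
|A △ B| = |A| + |B| − 2·|A∩B| = 37 + 114.5 − 55.5169 = 95.98.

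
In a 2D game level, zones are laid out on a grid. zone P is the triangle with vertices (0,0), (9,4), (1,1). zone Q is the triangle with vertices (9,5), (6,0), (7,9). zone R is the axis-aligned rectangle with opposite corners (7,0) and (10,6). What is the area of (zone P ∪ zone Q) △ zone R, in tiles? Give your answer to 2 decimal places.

|zone P ∪ zone Q| = 13.2731.
|(zone P ∪ zone Q) ∩ zone R| = 5.1053.
|(zone P ∪ zone Q) △ zone R| = 13.2731 + 18 − 10.2107 = 21.06.

21.06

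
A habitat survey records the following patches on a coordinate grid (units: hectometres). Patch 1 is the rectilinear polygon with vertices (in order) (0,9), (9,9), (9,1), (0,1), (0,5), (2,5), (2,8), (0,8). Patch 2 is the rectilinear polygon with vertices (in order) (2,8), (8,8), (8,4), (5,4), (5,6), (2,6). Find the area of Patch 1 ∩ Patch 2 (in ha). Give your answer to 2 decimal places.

The intersection is the polygon with vertices (2,8), (8,8), (8,4), (5,4), (5,6), (2,6).
By the shoelace formula its area is 18.00.

18.00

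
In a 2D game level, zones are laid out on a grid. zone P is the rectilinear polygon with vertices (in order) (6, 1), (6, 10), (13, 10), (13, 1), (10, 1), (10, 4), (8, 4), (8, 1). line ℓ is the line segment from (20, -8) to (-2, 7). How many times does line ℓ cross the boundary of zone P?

The segment meets the boundary at (6,1.545), (6.8,1).

2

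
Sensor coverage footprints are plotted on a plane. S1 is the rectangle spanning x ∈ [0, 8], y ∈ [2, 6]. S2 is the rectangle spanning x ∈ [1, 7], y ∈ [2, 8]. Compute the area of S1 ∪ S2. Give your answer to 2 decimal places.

44.00

By inclusion–exclusion:
Individual areas: |S1| = 32, |S2| = 36.
|S1∩S2|: x∈[1,7], y∈[2,6] → 6·4 = 24.
|S1 ∪ S2| = 68 − 24 = 44.00.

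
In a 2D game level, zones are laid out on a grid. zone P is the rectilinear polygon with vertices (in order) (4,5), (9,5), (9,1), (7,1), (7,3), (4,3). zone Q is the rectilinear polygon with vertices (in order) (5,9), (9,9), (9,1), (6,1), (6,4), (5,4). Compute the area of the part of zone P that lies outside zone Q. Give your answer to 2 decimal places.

|zone P| = 14, |zone P∩zone Q| = 11.
|zone P ∖ zone Q| = |zone P| − |zone P∩zone Q| = 14 − 11 = 3.00.

3.00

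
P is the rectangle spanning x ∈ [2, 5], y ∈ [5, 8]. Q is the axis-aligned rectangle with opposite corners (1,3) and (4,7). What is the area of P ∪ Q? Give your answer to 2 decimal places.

17.00

By inclusion–exclusion:
Individual areas: |P| = 9, |Q| = 12.
|P∩Q|: x∈[2,4], y∈[5,7] → 2·2 = 4.
|P ∪ Q| = 21 − 4 = 17.00.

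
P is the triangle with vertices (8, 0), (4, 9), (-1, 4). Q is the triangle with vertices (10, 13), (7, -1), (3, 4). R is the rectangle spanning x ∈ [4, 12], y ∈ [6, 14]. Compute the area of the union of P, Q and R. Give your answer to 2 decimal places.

103.61

By inclusion–exclusion:
Individual areas: |P| = 32.5, |Q| = 35.5, |R| = 64.
|P∩Q| = 12.8313.
|P∩R| = 2.
|Q∩R| = 13.8056.
|P∩Q∩R| = 0.2475.
|P ∪ Q ∪ R| = 132 − 28.6369 + 0.2475 = 103.61.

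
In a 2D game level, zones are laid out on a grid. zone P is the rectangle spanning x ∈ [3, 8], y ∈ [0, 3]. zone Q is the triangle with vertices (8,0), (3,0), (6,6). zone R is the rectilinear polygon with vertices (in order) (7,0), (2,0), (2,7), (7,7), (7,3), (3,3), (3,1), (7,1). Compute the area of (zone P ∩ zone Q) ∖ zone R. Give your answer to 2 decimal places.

7.50

|zone P ∩ zone Q| = 11.25.
|(zone P ∩ zone Q) ∩ zone R| = 3.75.
|(zone P ∩ zone Q) ∖ zone R| = 11.25 − 3.75 = 7.50.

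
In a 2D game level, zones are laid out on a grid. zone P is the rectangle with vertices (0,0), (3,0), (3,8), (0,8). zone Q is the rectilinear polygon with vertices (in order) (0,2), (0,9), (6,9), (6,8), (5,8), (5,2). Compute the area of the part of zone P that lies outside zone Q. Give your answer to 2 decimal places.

|zone P| = 24, |zone P∩zone Q| = 18.
|zone P ∖ zone Q| = |zone P| − |zone P∩zone Q| = 24 − 18 = 6.00.

6.00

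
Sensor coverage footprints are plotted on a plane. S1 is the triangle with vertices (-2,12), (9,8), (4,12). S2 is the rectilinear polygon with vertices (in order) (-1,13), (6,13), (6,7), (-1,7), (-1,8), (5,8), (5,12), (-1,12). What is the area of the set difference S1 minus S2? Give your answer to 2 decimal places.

|S1| = 12, |S1∩S2| = 1.5273.
|S1 ∖ S2| = |S1| − |S1∩S2| = 12 − 1.5273 = 10.47.

10.47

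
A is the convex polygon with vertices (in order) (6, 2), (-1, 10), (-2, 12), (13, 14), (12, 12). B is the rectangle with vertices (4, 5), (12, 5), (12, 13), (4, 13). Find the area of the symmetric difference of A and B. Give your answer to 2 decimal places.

|A| = 87, |B| = 64, |A∩B| = 49.15.
|A △ B| = |A| + |B| − 2·|A∩B| = 87 + 64 − 98.3 = 52.70.

52.70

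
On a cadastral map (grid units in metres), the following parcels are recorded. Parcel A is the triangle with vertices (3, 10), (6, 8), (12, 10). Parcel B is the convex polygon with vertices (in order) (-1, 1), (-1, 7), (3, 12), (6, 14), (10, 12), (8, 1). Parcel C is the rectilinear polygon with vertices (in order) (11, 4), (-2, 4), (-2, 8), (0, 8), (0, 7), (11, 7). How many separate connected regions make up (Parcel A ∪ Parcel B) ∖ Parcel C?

(Parcel A ∪ Parcel B) ∖ Parcel C splits into 2 disjoint pieces (area 50.1185, area 27.8182).

2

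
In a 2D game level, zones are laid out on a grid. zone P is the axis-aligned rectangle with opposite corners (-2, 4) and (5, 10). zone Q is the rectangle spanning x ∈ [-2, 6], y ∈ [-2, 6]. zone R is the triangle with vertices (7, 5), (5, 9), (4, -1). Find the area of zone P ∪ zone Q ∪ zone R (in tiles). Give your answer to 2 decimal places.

By inclusion–exclusion:
Individual areas: |zone P| = 42, |zone Q| = 64, |zone R| = 12.
|zone P∩zone Q|: x∈[-2,5], y∈[4,6] → 7·2 = 14.
|zone P∩zone R| = 1.25.
|zone Q∩zone R| = 7.55.
|zone P∩zone Q∩zone R| = 0.8.
|zone P ∪ zone Q ∪ zone R| = 118 − 22.8 + 0.8 = 96.00.

96.00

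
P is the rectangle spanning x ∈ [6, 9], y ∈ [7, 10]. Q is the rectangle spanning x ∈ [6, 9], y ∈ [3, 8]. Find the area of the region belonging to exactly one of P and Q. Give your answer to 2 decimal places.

|P∩Q|: x∈[6,9], y∈[7,8] → 3·1 = 3.
|P △ Q| = |P| + |Q| − 2·|P∩Q| = 9 + 15 − 6 = 18.00.

18.00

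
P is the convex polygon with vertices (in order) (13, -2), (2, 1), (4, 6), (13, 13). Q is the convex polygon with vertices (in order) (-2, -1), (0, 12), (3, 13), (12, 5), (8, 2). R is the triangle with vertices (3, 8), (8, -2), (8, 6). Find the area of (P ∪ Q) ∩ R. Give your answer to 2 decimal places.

19.46

The region (P ∪ Q) ∩ R is the polygon with vertices (7.21,-0.421), (3,8), (8,6), (8,-0.636).
By the shoelace formula its area is 19.46.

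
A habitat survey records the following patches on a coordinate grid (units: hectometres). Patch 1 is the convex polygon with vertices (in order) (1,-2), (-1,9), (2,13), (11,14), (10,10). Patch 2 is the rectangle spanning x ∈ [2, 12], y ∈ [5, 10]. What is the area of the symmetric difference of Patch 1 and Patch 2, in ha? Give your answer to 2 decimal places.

|Patch 1| = 99.5, |Patch 2| = 50, |Patch 1∩Patch 2| = 30.625.
|Patch 1 △ Patch 2| = |Patch 1| + |Patch 2| − 2·|Patch 1∩Patch 2| = 99.5 + 50 − 61.25 = 88.25.

88.25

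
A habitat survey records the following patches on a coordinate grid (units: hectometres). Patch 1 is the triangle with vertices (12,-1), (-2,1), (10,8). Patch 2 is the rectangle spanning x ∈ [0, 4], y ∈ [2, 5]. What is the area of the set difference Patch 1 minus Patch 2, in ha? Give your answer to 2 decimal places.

55.67

|Patch 1| = 61, |Patch 1∩Patch 2| = 5.3333.
|Patch 1 ∖ Patch 2| = |Patch 1| − |Patch 1∩Patch 2| = 61 − 5.3333 = 55.67.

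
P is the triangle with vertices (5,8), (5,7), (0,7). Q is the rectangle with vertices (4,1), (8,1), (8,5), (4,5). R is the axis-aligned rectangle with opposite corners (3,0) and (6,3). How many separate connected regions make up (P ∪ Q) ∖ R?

(P ∪ Q) ∖ R splits into 2 disjoint pieces (area 2.5, area 12).

2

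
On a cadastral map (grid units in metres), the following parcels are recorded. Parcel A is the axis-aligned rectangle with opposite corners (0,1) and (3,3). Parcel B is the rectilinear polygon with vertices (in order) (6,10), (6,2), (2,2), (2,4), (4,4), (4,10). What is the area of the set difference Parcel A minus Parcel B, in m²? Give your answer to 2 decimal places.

5.00

|Parcel A| = 6, |Parcel A∩Parcel B| = 1.
|Parcel A ∖ Parcel B| = |Parcel A| − |Parcel A∩Parcel B| = 6 − 1 = 5.00.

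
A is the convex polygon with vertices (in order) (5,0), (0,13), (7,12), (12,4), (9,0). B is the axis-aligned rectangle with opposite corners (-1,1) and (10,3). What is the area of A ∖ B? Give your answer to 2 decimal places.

|A| = 89, |A∩B| = 11.4968.
|A ∖ B| = |A| − |A∩B| = 89 − 11.4968 = 77.50.

77.50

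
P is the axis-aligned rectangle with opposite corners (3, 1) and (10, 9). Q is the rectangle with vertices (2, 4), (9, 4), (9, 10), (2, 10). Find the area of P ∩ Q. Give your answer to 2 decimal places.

30.00

|P∩Q|: x∈[3,9], y∈[4,9] → 6·5 = 30.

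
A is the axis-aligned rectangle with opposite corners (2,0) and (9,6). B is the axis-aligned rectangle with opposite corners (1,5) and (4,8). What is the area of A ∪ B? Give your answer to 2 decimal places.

By inclusion–exclusion:
Individual areas: |A| = 42, |B| = 9.
|A∩B|: x∈[2,4], y∈[5,6] → 2·1 = 2.
|A ∪ B| = 51 − 2 = 49.00.

49.00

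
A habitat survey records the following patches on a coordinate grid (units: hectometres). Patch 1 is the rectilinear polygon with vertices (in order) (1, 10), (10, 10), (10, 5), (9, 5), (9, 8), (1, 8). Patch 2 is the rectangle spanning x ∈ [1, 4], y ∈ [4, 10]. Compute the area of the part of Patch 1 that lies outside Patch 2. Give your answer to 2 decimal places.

15.00

|Patch 1| = 21, |Patch 1∩Patch 2| = 6.
|Patch 1 ∖ Patch 2| = |Patch 1| − |Patch 1∩Patch 2| = 21 − 6 = 15.00.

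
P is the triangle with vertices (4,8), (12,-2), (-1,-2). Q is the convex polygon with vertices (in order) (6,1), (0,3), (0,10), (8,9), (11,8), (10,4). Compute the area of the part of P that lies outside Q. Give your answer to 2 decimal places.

40.51

|P| = 65, |P∩Q| = 24.4911.
|P ∖ Q| = |P| − |P∩Q| = 65 − 24.4911 = 40.51.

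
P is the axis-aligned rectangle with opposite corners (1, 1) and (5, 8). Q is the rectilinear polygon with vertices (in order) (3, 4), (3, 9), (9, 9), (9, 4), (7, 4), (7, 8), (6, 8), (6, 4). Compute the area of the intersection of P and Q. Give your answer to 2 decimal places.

The intersection is the polygon with vertices (5,8), (5,4), (3,4), (3,8).
By the shoelace formula its area is 8.00.

8.00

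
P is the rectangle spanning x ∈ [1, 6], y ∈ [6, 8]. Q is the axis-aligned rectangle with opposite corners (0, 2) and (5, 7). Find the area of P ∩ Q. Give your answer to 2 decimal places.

|P∩Q|: x∈[1,5], y∈[6,7] → 4·1 = 4.

4.00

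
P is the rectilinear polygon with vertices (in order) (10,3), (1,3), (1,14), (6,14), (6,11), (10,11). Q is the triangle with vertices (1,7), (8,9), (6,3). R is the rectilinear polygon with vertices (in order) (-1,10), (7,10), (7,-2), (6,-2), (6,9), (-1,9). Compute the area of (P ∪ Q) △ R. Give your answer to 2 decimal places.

|P ∪ Q| = 87.
|(P ∪ Q) ∩ R| = 12.
|(P ∪ Q) △ R| = 87 + 19 − 24 = 82.00.

82.00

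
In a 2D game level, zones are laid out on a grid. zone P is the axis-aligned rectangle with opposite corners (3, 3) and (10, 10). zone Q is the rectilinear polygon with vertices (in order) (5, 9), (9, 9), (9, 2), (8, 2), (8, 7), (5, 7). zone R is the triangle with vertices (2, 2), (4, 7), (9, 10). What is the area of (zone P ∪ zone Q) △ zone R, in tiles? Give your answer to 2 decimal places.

41.86

|zone P ∪ zone Q| = 50.
|(zone P ∪ zone Q) ∩ zone R| = 8.8214.
|(zone P ∪ zone Q) △ zone R| = 50 + 9.5 − 17.6429 = 41.86.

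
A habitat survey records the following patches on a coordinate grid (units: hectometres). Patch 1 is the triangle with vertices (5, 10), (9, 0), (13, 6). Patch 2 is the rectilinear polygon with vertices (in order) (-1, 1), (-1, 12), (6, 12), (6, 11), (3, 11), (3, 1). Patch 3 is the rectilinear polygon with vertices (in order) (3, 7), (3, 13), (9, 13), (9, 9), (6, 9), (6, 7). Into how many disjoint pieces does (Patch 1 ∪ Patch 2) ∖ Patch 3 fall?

2

(Patch 1 ∪ Patch 2) ∖ Patch 3 splits into 2 disjoint pieces (area 30.75, area 44).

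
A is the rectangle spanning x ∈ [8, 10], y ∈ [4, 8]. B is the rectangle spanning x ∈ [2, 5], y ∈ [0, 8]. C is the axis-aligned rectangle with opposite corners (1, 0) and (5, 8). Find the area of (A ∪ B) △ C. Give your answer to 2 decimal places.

16.00

|A ∪ B| = 32.
|(A ∪ B) ∩ C| = 24.
|(A ∪ B) △ C| = 32 + 32 − 48 = 16.00.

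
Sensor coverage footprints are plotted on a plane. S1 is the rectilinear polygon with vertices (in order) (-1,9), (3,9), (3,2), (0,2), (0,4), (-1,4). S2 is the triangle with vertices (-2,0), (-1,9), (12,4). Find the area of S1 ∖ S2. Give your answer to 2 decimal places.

|S1| = 26, |S1∩S2| = 22.9231.
|S1 ∖ S2| = |S1| − |S1∩S2| = 26 − 22.9231 = 3.08.

3.08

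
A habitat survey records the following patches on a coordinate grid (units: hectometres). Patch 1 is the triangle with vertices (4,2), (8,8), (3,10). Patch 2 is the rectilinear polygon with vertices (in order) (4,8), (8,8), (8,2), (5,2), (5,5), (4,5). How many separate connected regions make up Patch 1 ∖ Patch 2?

1

Patch 1 ∖ Patch 2 is a single connected region.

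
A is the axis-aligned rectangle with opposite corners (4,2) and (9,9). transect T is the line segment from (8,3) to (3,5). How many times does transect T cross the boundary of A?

1

The segment meets the boundary at (4,4.6).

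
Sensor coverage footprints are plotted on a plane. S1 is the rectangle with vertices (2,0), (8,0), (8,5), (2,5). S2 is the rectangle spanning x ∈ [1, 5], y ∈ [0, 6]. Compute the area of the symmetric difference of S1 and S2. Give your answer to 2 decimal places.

|S1∩S2|: x∈[2,5], y∈[0,5] → 3·5 = 15.
|S1 △ S2| = |S1| + |S2| − 2·|S1∩S2| = 30 + 24 − 30 = 24.00.

24.00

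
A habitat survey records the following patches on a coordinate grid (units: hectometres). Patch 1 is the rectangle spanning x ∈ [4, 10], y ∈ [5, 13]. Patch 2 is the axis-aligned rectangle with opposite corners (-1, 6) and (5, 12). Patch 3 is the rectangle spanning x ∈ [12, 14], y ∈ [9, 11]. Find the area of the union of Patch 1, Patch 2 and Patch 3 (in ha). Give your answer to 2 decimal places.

By inclusion–exclusion:
Individual areas: |Patch 1| = 48, |Patch 2| = 36, |Patch 3| = 4.
|Patch 1∩Patch 2|: x∈[4,5], y∈[6,12] → 1·6 = 6.
|Patch 1∩Patch 3| = 0 (no overlap).
|Patch 2∩Patch 3| = 0 (no overlap).
|Patch 1∩Patch 2∩Patch 3| = 0.
|Patch 1 ∪ Patch 2 ∪ Patch 3| = 88 − 6 + 0 = 82.00.

82.00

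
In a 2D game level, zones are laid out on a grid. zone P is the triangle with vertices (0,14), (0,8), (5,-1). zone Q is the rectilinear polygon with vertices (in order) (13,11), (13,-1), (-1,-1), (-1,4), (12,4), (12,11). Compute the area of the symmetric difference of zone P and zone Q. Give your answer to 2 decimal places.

86.44

|zone P| = 15, |zone Q| = 77, |zone P∩zone Q| = 2.7778.
|zone P △ zone Q| = |zone P| + |zone Q| − 2·|zone P∩zone Q| = 15 + 77 − 5.5556 = 86.44.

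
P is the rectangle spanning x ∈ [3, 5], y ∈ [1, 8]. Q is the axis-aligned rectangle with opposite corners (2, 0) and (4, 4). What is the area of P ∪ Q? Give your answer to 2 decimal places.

By inclusion–exclusion:
Individual areas: |P| = 14, |Q| = 8.
|P∩Q|: x∈[3,4], y∈[1,4] → 1·3 = 3.
|P ∪ Q| = 22 − 3 = 19.00.

19.00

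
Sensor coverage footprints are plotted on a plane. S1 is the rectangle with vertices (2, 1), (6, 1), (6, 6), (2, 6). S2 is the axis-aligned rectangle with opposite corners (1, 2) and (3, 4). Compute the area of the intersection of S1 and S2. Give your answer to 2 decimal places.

2.00

|S1∩S2|: x∈[2,3], y∈[2,4] → 1·2 = 2.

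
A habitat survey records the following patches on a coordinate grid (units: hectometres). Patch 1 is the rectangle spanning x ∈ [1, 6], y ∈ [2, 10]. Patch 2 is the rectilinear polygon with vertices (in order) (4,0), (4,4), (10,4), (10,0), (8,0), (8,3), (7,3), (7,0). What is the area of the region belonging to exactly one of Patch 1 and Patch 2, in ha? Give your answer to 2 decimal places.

53.00

|Patch 1| = 40, |Patch 2| = 21, |Patch 1∩Patch 2| = 4.
|Patch 1 △ Patch 2| = |Patch 1| + |Patch 2| − 2·|Patch 1∩Patch 2| = 40 + 21 − 8 = 53.00.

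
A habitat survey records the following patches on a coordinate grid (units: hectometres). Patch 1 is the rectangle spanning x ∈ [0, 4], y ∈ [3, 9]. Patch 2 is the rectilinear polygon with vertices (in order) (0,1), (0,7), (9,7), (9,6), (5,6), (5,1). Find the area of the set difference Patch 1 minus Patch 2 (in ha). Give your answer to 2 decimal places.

|Patch 1| = 24, |Patch 1∩Patch 2| = 16.
|Patch 1 ∖ Patch 2| = |Patch 1| − |Patch 1∩Patch 2| = 24 − 16 = 8.00.

8.00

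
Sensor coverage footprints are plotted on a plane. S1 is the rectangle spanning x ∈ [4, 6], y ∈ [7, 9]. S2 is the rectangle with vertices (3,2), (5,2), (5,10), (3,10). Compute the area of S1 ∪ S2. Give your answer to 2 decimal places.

18.00

By inclusion–exclusion:
Individual areas: |S1| = 4, |S2| = 16.
|S1∩S2|: x∈[4,5], y∈[7,9] → 1·2 = 2.
|S1 ∪ S2| = 20 − 2 = 18.00.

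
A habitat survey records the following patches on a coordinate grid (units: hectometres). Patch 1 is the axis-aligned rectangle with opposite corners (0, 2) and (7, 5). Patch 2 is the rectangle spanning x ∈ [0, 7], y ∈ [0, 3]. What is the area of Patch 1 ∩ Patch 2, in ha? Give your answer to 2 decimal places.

7.00

|Patch 1∩Patch 2|: x∈[0,7], y∈[2,3] → 7·1 = 7.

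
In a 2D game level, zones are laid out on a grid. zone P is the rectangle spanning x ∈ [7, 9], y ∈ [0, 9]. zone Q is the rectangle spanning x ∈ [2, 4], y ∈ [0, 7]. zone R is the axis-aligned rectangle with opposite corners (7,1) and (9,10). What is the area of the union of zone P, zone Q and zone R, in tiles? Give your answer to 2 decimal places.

By inclusion–exclusion:
Individual areas: |zone P| = 18, |zone Q| = 14, |zone R| = 18.
|zone P∩zone Q| = 0 (no overlap).
|zone P∩zone R|: x∈[7,9], y∈[1,9] → 2·8 = 16.
|zone Q∩zone R| = 0 (no overlap).
|zone P∩zone Q∩zone R| = 0.
|zone P ∪ zone Q ∪ zone R| = 50 − 16 + 0 = 34.00.

34.00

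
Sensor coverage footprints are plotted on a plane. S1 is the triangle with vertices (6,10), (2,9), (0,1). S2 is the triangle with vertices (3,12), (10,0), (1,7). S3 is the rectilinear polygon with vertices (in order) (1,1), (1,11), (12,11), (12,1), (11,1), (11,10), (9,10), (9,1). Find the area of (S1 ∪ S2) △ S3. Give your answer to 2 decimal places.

60.73

|S1 ∪ S2| = 35.7543.
|(S1 ∪ S2) ∩ S3| = 33.5126.
|(S1 ∪ S2) △ S3| = 35.7543 + 92 − 67.0253 = 60.73.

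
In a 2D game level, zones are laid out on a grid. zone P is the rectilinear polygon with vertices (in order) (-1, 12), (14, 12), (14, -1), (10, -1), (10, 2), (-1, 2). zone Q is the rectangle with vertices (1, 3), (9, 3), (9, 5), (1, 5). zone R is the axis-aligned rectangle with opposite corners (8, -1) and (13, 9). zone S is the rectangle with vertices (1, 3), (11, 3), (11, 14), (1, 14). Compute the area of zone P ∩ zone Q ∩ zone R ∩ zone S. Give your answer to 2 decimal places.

2.00

The intersection is the polygon with vertices (9,3), (8,3), (8,5), (9,5).
By the shoelace formula its area is 2.00.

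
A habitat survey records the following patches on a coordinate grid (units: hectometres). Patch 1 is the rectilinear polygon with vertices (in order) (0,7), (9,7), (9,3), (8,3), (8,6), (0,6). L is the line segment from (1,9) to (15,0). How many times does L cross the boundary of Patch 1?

4

The segment meets the boundary at (9,3.857), (8,4.5), (5.667,6), (4.111,7).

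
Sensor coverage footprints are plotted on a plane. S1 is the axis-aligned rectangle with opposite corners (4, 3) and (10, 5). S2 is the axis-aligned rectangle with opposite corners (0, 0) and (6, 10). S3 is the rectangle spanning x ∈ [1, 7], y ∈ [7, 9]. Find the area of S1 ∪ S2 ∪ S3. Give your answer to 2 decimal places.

By inclusion–exclusion:
Individual areas: |S1| = 12, |S2| = 60, |S3| = 12.
|S1∩S2|: x∈[4,6], y∈[3,5] → 2·2 = 4.
|S1∩S3| = 0 (no overlap).
|S2∩S3|: x∈[1,6], y∈[7,9] → 5·2 = 10.
|S1∩S2∩S3| = 0.
|S1 ∪ S2 ∪ S3| = 84 − 14 + 0 = 70.00.

70.00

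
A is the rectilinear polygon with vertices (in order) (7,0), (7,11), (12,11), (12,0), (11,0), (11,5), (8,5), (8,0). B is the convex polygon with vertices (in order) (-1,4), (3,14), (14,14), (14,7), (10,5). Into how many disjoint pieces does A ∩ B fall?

1

A ∩ B is a single connected region.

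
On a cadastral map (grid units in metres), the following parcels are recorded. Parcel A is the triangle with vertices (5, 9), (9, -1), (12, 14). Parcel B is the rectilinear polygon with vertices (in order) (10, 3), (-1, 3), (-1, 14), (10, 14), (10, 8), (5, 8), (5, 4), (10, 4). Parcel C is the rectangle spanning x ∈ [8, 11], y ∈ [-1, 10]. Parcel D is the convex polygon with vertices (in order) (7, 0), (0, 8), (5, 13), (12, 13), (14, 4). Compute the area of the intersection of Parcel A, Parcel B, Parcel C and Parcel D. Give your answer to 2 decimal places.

5.90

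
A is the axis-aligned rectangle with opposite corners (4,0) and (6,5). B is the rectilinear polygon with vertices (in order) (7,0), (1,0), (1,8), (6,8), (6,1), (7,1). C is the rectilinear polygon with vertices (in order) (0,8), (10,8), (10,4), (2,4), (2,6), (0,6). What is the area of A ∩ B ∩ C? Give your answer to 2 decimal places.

The intersection is the polygon with vertices (4,5), (6,5), (6,4), (4,4).
By the shoelace formula its area is 2.00.

2.00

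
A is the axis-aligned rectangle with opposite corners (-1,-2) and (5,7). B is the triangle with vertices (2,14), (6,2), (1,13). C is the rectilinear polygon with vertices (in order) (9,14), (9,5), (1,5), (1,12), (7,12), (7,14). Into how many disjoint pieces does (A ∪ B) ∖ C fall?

(A ∪ B) ∖ C splits into 2 disjoint pieces (area 46.4, area 1.9394).

2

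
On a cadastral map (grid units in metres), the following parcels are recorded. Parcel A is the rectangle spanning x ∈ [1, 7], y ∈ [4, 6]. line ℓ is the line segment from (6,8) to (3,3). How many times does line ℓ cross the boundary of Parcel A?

The segment meets the boundary at (4.8,6), (3.6,4).

2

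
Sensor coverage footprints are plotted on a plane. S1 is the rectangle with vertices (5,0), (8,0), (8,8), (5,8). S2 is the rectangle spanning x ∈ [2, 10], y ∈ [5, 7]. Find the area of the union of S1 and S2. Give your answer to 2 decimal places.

34.00

By inclusion–exclusion:
Individual areas: |S1| = 24, |S2| = 16.
|S1∩S2|: x∈[5,8], y∈[5,7] → 3·2 = 6.
|S1 ∪ S2| = 40 − 6 = 34.00.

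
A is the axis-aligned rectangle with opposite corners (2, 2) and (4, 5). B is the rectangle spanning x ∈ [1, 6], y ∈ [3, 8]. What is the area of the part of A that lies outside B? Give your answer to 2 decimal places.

2.00

|A∩B|: x∈[2,4], y∈[3,5] → 2·2 = 4.
|A| = 6.
|A ∖ B| = |A| − |A∩B| = 6 − 4 = 2.00.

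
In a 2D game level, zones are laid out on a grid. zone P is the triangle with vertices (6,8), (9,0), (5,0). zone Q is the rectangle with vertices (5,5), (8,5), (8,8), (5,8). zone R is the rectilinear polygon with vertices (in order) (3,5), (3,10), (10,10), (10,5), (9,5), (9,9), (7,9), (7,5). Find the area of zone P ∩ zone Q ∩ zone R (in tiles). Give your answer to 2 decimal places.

2.23

The intersection is the polygon with vertices (5.625,5), (6,8), (7,5.333), (7,5).
By the shoelace formula its area is 2.23.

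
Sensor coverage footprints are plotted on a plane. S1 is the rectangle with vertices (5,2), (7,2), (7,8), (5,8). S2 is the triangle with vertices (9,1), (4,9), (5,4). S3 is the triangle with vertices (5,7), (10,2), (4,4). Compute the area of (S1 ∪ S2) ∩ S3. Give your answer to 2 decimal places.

6.46

The region (S1 ∪ S2) ∩ S3 is the polygon with vertices (5,4), (4.625,5.875), (5,7), (7,5), (7,4.2), (7.947,2.684), (5,3.667).
By the shoelace formula its area is 6.46.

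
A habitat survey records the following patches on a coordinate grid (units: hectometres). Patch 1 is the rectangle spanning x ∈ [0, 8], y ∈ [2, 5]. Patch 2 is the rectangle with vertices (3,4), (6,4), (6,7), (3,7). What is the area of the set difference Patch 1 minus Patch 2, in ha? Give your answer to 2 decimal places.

|Patch 1∩Patch 2|: x∈[3,6], y∈[4,5] → 3·1 = 3.
|Patch 1| = 24.
|Patch 1 ∖ Patch 2| = |Patch 1| − |Patch 1∩Patch 2| = 24 − 3 = 21.00.

21.00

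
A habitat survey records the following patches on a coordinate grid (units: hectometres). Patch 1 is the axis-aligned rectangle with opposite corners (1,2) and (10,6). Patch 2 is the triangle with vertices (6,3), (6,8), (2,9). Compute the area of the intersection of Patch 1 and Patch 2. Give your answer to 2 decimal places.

The intersection is the polygon with vertices (6,6), (6,3), (4,6).
By the shoelace formula its area is 3.00.

3.00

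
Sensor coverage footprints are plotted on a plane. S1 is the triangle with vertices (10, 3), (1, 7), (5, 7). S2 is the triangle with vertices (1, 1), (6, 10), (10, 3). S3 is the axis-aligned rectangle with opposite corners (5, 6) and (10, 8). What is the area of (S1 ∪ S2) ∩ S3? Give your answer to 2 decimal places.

5.43

The region (S1 ∪ S2) ∩ S3 is the polygon with vertices (8.286,6), (5,6), (5,8), (7.143,8).
By the shoelace formula its area is 5.43.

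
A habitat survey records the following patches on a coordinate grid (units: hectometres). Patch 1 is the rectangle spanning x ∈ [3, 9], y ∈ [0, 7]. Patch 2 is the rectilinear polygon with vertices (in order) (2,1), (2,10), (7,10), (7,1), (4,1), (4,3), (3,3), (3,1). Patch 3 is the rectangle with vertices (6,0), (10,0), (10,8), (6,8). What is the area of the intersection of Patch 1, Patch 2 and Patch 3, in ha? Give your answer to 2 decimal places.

The intersection is the polygon with vertices (7,7), (7,1), (6,1), (6,7).
By the shoelace formula its area is 6.00.

6.00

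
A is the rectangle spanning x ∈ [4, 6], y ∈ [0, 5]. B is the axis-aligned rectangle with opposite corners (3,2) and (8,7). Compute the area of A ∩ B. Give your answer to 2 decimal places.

|A∩B|: x∈[4,6], y∈[2,5] → 2·3 = 6.

6.00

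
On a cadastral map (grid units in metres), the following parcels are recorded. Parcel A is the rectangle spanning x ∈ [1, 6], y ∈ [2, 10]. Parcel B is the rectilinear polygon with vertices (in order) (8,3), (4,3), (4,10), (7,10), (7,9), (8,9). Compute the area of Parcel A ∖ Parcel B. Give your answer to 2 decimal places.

26.00

|Parcel A| = 40, |Parcel A∩Parcel B| = 14.
|Parcel A ∖ Parcel B| = |Parcel A| − |Parcel A∩Parcel B| = 40 − 14 = 26.00.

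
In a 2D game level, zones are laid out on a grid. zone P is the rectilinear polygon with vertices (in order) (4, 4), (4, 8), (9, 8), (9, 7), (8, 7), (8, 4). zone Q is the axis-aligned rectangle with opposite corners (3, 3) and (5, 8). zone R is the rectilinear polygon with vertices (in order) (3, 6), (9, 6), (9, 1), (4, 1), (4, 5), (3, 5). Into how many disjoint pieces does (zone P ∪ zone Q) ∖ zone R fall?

2

(zone P ∪ zone Q) ∖ zone R splits into 2 disjoint pieces (area 11, area 2).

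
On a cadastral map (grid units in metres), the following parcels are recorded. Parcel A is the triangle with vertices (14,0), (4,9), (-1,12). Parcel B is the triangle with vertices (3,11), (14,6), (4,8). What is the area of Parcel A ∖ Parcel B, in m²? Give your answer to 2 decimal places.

6.58

|Parcel A| = 7.5, |Parcel A∩Parcel B| = 0.9226.
|Parcel A ∖ Parcel B| = |Parcel A| − |Parcel A∩Parcel B| = 7.5 − 0.9226 = 6.58.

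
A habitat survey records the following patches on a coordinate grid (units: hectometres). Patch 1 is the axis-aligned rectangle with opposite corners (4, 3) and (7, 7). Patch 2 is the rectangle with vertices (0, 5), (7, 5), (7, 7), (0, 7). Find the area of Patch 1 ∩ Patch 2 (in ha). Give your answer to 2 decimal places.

|Patch 1∩Patch 2|: x∈[4,7], y∈[5,7] → 3·2 = 6.

6.00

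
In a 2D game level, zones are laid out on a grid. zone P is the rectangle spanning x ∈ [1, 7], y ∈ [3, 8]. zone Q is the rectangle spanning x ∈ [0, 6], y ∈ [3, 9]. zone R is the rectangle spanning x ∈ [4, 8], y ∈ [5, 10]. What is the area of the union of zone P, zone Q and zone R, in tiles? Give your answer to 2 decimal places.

By inclusion–exclusion:
Individual areas: |zone P| = 30, |zone Q| = 36, |zone R| = 20.
|zone P∩zone Q|: x∈[1,6], y∈[3,8] → 5·5 = 25.
|zone P∩zone R|: x∈[4,7], y∈[5,8] → 3·3 = 9.
|zone Q∩zone R|: x∈[4,6], y∈[5,9] → 2·4 = 8.
|zone P∩zone Q∩zone R| = 6.
|zone P ∪ zone Q ∪ zone R| = 86 − 42 + 6 = 50.00.

50.00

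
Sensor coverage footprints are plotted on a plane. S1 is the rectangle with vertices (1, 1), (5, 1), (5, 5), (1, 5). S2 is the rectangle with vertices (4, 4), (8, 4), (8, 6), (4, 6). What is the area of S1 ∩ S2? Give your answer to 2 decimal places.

|S1∩S2|: x∈[4,5], y∈[4,5] → 1·1 = 1.

1.00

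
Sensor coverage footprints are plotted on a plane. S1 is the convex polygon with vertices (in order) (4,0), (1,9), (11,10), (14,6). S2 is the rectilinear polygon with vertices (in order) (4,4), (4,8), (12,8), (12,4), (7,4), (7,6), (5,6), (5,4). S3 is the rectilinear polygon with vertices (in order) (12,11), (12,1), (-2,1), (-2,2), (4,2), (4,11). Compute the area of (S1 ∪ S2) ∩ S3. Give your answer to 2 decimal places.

|S1 ∪ S2| = 76.0333.
|(S1 ∪ S2) ∩ S3| = 57.88.

57.88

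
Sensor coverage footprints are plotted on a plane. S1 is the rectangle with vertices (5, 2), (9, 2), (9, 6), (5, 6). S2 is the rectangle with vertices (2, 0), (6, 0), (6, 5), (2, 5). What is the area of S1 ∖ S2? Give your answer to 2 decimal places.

13.00

|S1∩S2|: x∈[5,6], y∈[2,5] → 1·3 = 3.
|S1| = 16.
|S1 ∖ S2| = |S1| − |S1∩S2| = 16 − 3 = 13.00.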